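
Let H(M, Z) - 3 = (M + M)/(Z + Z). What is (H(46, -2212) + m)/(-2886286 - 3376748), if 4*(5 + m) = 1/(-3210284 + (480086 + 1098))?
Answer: 12199077553/37808490749752800 ≈ 3.2265e-7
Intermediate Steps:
H(M, Z) = 3 + M/Z (H(M, Z) = 3 + (M + M)/(Z + Z) = 3 + (2*M)/((2*Z)) = 3 + (2*M)*(1/(2*Z)) = 3 + M/Z)
m = -54582001/10916400 (m = -5 + 1/(4*(-3210284 + (480086 + 1098))) = -5 + 1/(4*(-3210284 + 481184)) = -5 + (¼)/(-2729100) = -5 + (¼)*(-1/2729100) = -5 - 1/10916400 = -54582001/10916400 ≈ -5.0000)
(H(46, -2212) + m)/(-2886286 - 3376748) = ((3 + 46/(-2212)) - 54582001/10916400)/(-2886286 - 3376748) = ((3 + 46*(-1/2212)) - 54582001/10916400)/(-6263034) = ((3 - 23/1106) - 54582001/10916400)*(-1/6263034) = (3295/1106 - 54582001/10916400)*(-1/6263034) = -12199077553/6036769200*(-1/6263034) = 12199077553/37808490749752800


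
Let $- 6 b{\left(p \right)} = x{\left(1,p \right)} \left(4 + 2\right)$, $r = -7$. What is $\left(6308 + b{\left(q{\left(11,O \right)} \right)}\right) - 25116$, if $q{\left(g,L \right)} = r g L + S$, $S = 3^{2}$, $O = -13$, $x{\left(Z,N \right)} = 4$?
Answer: $-18812$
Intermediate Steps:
$S = 9$
$q{\left(g,L \right)} = 9 - 7 L g$ ($q{\left(g,L \right)} = - 7 g L + 9 = - 7 L g + 9 = 9 - 7 L g$)
$b{\left(p \right)} = -4$ ($b{\left(p \right)} = - \frac{4 \left(4 + 2\right)}{6} = - \frac{4 \cdot 6}{6} = \left(- \frac{1}{6}\right) 24 = -4$)
$\left(6308 + b{\left(q{\left(11,O \right)} \right)}\right) - 25116 = \left(6308 - 4\right) - 25116 = 6304 - 25116 = -18812$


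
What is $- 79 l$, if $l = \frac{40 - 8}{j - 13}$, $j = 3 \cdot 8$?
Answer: $- \frac{2528}{11} \approx -229.82$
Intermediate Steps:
$j = 24$
$l = \frac{32}{11}$ ($l = \frac{40 - 8}{24 - 13} = \frac{32}{11} \approx 2.9091$)
$- 79 l = \left(-79\right) \frac{32}{11} = - \frac{2528}{11}$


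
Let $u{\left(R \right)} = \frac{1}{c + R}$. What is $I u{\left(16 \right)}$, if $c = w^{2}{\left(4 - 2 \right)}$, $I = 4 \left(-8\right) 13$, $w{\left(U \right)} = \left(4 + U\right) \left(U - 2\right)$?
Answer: $-26$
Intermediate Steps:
$w{\left(U \right)} = \left(-2 + U\right) \left(4 + U\right)$ ($w{\left(U \right)} = \left(4 + U\right) \left(-2 + U\right) = \left(-2 + U\right) \left(4 + U\right)$)
$I = -416$ ($I = \left(-32\right) 13 = -416$)
$c = 0$ ($c = \left(-8 + \left(4 - 2\right)^{2} + 2 \left(4 - 2\right)\right)^{2} = \left(-8 + 2^{2} + 2 \cdot 2\right)^{2} = \left(-8 + 4 + 4\right)^{2} = 0^{2} = 0$)
$u{\left(R \right)} = \frac{1}{R}$ ($u{\left(R \right)} = \frac{1}{0 + R} = \frac{1}{R}$)
$I u{\left(16 \right)} = - \frac{416}{16} = \left(-416\right) \frac{1}{16} = -26$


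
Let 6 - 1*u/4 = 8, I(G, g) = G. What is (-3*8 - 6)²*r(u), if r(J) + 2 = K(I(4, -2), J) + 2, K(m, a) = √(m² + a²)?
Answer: 3600*√5 ≈ 8049.8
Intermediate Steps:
u = -8 (u = 24 - 4*8 = 24 - 32 = -8)
K(m, a) = √(a² + m²)
r(J) = √(16 + J²) (r(J) = -2 + (√(J² + 4²) + 2) = -2 + (√(J² + 16) + 2) = -2 + (√(16 + J²) + 2) = -2 + (2 + √(16 + J²)) = √(16 + J²))
(-3*8 - 6)²*r(u) = (-3*8 - 6)²*√(16 + (-8)²) = (-24 - 6)²*√(16 + 64) = (-30)²*√80 = 900*(4*√5) = 3600*√5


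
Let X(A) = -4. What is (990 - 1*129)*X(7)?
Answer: -3444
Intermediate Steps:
(990 - 1*129)*X(7) = (990 - 1*129)*(-4) = (990 - 129)*(-4) = 861*(-4) = -3444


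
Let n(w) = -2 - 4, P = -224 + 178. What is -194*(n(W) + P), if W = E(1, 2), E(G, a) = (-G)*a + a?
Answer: 10088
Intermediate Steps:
E(G, a) = a - G*a (E(G, a) = -G*a + a = a - G*a)
P = -46
W = 0 (W = 2*(1 - 1*1) = 2*(1 - 1) = 2*0 = 0)
n(w) = -6
-194*(n(W) + P) = -194*(-6 - 46) = -194*(-52) = -1*(-10088) = 10088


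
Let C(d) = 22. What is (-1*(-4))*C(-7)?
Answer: 88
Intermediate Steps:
(-1*(-4))*C(-7) = -1*(-4)*22 = 4*22 = 88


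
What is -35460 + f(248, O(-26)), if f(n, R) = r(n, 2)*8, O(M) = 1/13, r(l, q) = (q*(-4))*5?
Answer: -35780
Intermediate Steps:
r(l, q) = -20*q (r(l, q) = -4*q*5 = -20*q)
O(M) = 1/13
f(n, R) = -320 (f(n, R) = -20*2*8 = -40*8 = -320)
-35460 + f(248, O(-26)) = -35460 - 320 = -35780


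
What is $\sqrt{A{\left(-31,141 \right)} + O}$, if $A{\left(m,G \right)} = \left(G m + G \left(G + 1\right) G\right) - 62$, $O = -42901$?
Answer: $2 \sqrt{693942} \approx 1666.1$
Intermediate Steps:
$A{\left(m,G \right)} = -62 + G m + G^{2} \left(1 + G\right)$ ($A{\left(m,G \right)} = \left(G m + G \left(1 + G\right) G\right) - 62 = \left(G m + G^{2} \left(1 + G\right)\right) - 62 = -62 + G m + G^{2} \left(1 + G\right)$)
$\sqrt{A{\left(-31,141 \right)} + O} = \sqrt{\left(-62 + 141^{2} + 141^{3} + 141 \left(-31\right)\right) - 42901} = \sqrt{\left(-62 + 19881 + 2803221 - 4371\right) - 42901} = \sqrt{2818669 - 42901} = \sqrt{2775768} = 2 \sqrt{693942}$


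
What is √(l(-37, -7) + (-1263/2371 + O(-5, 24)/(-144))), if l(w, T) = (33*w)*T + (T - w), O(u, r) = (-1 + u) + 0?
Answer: √6942823850742/28452 ≈ 92.609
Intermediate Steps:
O(u, r) = -1 + u
l(w, T) = T - w + 33*T*w (l(w, T) = 33*T*w + (T - w) = T - w + 33*T*w)
√(l(-37, -7) + (-1263/2371 + O(-5, 24)/(-144))) = √((-7 - 1*(-37) + 33*(-7)*(-37)) + (-1263/2371 + (-1 - 5)/(-144))) = √((-7 + 37 + 8547) + (-1263*1/2371 - 6*(-1/144))) = √(8577 + (-1263/2371 + 1/24)) = √(8577 - 27941/56904) = √(488037667/56904) = √6942823850742/28452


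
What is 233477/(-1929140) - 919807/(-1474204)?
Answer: 89390234292/177746619035 ≈ 0.50291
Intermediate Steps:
233477/(-1929140) - 919807/(-1474204) = 233477*(-1/1929140) - 919807*(-1/1474204) = -233477/1929140 + 919807/1474204 = 89390234292/177746619035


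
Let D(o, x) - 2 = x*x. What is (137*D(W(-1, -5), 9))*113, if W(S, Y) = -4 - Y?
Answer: 1284923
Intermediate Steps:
D(o, x) = 2 + x² (D(o, x) = 2 + x*x = 2 + x²)
(137*D(W(-1, -5), 9))*113 = (137*(2 + 9²))*113 = (137*(2 + 81))*113 = (137*83)*113 = 11371*113 = 1284923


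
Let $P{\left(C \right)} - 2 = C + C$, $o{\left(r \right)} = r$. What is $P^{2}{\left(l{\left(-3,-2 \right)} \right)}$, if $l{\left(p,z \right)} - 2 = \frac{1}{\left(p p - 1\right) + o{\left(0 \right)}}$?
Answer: $\frac{625}{16} \approx 39.063$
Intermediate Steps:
$l{\left(p,z \right)} = 2 + \frac{1}{-1 + p^{2}}$ ($l{\left(p,z \right)} = 2 + \frac{1}{\left(p p - 1\right) + 0} = 2 + \frac{1}{\left(p^{2} - 1\right) + 0} = 2 + \frac{1}{\left(-1 + p^{2}\right) + 0} = 2 + \frac{1}{-1 + p^{2}}$)
$P{\left(C \right)} = 2 + 2 C$ ($P{\left(C \right)} = 2 + \left(C + C\right) = 2 + 2 C$)
$P^{2}{\left(l{\left(-3,-2 \right)} \right)} = \left(2 + 2 \frac{-1 + 2 \left(-3\right)^{2}}{-1 + \left(-3\right)^{2}}\right)^{2} = \left(2 + 2 \frac{-1 + 2 \cdot 9}{-1 + 9}\right)^{2} = \left(2 + 2 \frac{-1 + 18}{8}\right)^{2} = \left(2 + 2 \cdot \frac{1}{8} \cdot 17\right)^{2} = \left(2 + 2 \cdot \frac{17}{8}\right)^{2} = \left(2 + \frac{17}{4}\right)^{2} = \left(\frac{25}{4}\right)^{2} = \frac{625}{16}$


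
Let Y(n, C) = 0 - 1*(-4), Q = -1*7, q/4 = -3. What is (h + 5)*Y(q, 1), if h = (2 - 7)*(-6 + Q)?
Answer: 280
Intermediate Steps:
q = -12 (q = 4*(-3) = -12)
Q = -7
Y(n, C) = 4 (Y(n, C) = 0 + 4 = 4)
h = 65 (h = (2 - 7)*(-6 - 7) = -5*(-13) = 65)
(h + 5)*Y(q, 1) = (65 + 5)*4 = 70*4 = 280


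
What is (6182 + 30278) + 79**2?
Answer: 42701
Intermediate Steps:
(6182 + 30278) + 79**2 = 36460 + 6241 = 42701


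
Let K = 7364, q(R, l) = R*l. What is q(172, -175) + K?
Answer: -22736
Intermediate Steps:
q(172, -175) + K = 172*(-175) + 7364 = -30100 + 7364 = -22736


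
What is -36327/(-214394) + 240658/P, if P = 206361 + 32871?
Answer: 15071553029/12822476352 ≈ 1.1754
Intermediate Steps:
P = 239232
-36327/(-214394) + 240658/P = -36327/(-214394) + 240658/239232 = -36327*(-1/214394) + 240658*(1/239232) = 36327/214394 + 120329/119616 = 15071553029/12822476352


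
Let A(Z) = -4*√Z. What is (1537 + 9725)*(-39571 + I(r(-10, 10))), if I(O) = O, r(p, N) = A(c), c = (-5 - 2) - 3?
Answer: -445648602 - 45048*I*√10 ≈ -4.4565e+8 - 1.4245e+5*I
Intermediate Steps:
c = -10 (c = -7 - 3 = -10)
r(p, N) = -4*I*√10
(1537 + 9725)*(-39571 + I(r(-10, 10))) = (1537 + 9725)*(-39571 - 4*I*√10) = 11262*(-39571 - 4*I*√10) = -445648602 - 45048*I*√10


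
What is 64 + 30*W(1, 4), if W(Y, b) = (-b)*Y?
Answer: -56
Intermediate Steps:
W(Y, b) = -Y*b
64 + 30*W(1, 4) = 64 + 30*(-1*1*4) = 64 + 30*(-4) = 64 - 120 = -56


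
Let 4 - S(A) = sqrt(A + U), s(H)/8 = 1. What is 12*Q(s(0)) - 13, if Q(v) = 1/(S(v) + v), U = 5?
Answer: -1559/131 + 12*sqrt(13)/131 ≈ -11.570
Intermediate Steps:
s(H) = 8 (s(H) = 8*1 = 8)
S(A) = 4 - sqrt(5 + A) (S(A) = 4 - sqrt(A + 5) = 4 - sqrt(5 + A))
Q(v) = 1/(4 + v - sqrt(5 + v)) (Q(v) = 1/((4 - sqrt(5 + v)) + v) = 1/(4 + v - sqrt(5 + v)))
12*Q(s(0)) - 13 = 12/(4 + 8 - sqrt(5 + 8)) - 13 = 12/(4 + 8 - sqrt(13)) - 13 = 12/(12 - sqrt(13)) - 13 = -13 + 12/(12 - sqrt(13))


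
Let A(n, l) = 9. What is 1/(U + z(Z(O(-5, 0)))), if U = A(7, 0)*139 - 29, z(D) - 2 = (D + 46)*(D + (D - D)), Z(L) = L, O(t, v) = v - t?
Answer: 1/1479 ≈ 0.00067613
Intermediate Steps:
z(D) = 2 + D*(46 + D) (z(D) = 2 + (D + 46)*(D + (D - D)) = 2 + (46 + D)*(D + 0) = 2 + (46 + D)*D = 2 + D*(46 + D))
U = 1222 (U = 9*139 - 29 = 1251 - 29 = 1222)
1/(U + z(Z(O(-5, 0)))) = 1/(1222 + (2 + (0 - 1*(-5))**2 + 46*(0 - 1*(-5)))) = 1/(1222 + (2 + (0 + 5)**2 + 46*(0 + 5))) = 1/(1222 + (2 + 5**2 + 46*5)) = 1/(1222 + (2 + 25 + 230)) = 1/(1222 + 257) = 1/1479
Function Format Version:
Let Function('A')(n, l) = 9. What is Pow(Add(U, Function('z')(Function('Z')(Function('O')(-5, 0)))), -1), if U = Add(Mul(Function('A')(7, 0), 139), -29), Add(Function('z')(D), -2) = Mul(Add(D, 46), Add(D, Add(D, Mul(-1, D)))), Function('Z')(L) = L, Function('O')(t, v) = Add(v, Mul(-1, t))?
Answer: Rational(1, 1479) ≈ 0.00067613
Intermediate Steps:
Function('z')(D) = Add(2, Mul(D, Add(46, D))) (Function('z')(D) = Add(2, Mul(Add(D, 46), Add(D, Add(D, Mul(-1, D))))) = Add(2, Mul(Add(46, D), Add(D, 0))) = Add(2, Mul(Add(46, D), D)) = Add(2, Mul(D, Add(46, D))))
U = 1222 (U = Add(Mul(9, 139), -29) = Add(1251, -29) = 1222)
Pow(Add(U, Function('z')(Function('Z')(Function('O')(-5, 0)))), -1) = Pow(Add(1222, Add(2, Pow(Add(0, Mul(-1, -5)), 2), Mul(46, Add(0, Mul(-1, -5))))), -1) = Pow(Add(1222, Add(2, Pow(Add(0, 5), 2), Mul(46, Add(0, 5)))), -1) = Pow(Add(1222, Add(2, Pow(5, 2), Mul(46, 5))), -1) = Pow(Add(1222, Add(2, 25, 230)), -1) = Pow(Add(1222, 257), -1) = Pow(1479, -1) = Rational(1, 1479)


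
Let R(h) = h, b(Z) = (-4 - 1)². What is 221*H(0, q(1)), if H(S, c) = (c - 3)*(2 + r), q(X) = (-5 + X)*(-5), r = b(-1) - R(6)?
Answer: 78897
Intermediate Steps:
b(Z) = 25 (b(Z) = (-5)² = 25)
r = 19 (r = 25 - 1*6 = 25 - 6 = 19)
q(X) = 25 - 5*X
H(S, c) = -63 + 21*c (H(S, c) = (c - 3)*(2 + 19) = (-3 + c)*21 = -63 + 21*c)
221*H(0, q(1)) = 221*(-63 + 21*(25 - 5*1)) = 221*(-63 + 21*(25 - 5)) = 221*(-63 + 21*20) = 221*(-63 + 420) = 221*357 = 78897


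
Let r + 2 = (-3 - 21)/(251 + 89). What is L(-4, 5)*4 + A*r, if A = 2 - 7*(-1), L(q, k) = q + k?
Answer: -1244/85 ≈ -14.635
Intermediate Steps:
L(q, k) = k + q
r = -176/85 (r = -2 + (-3 - 21)/(251 + 89) = -2 - 24/340 = -2 - 24*1/340 = -2 - 6/85 = -176/85 ≈ -2.0706)
A = 9 (A = 2 + 7 = 9)
L(-4, 5)*4 + A*r = (5 - 4)*4 + 9*(-176/85) = 1*4 - 1584/85 = 4 - 1584/85 = -1244/85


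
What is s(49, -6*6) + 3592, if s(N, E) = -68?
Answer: 3524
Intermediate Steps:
s(49, -6*6) + 3592 = -68 + 3592 = 3524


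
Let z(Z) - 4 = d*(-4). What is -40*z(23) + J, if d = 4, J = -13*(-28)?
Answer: 844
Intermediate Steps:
J = 364
z(Z) = -12 (z(Z) = 4 + 4*(-4) = 4 - 16 = -12)
-40*z(23) + J = -40*(-12) + 364 = 480 + 364 = 844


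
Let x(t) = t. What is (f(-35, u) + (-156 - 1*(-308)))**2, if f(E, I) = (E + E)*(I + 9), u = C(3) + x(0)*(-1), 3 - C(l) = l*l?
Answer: 3364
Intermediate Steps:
C(l) = 3 - l**2 (C(l) = 3 - l*l = 3 - l**2)
u = -6 (u = (3 - 1*3**2) + 0*(-1) = (3 - 1*9) + 0 = (3 - 9) + 0 = -6 + 0 = -6)
f(E, I) = 2*E*(9 + I) (f(E, I) = (2*E)*(9 + I) = 2*E*(9 + I))
(f(-35, u) + (-156 - 1*(-308)))**2 = (2*(-35)*(9 - 6) + (-156 - 1*(-308)))**2 = (2*(-35)*3 + (-156 + 308))**2 = (-210 + 152)**2 = (-58)**2 = 3364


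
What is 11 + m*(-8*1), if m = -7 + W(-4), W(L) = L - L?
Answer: 67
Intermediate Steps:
W(L) = 0
m = -7 (m = -7 + 0 = -7)
11 + m*(-8*1) = 11 - (-56) = 11 - 7*(-8) = 11 + 56 = 67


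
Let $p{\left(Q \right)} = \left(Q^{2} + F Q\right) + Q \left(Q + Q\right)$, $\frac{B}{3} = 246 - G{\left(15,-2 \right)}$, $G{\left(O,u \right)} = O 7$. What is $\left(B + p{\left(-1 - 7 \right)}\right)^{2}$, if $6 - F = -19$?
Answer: $172225$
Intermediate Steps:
$F = 25$ ($F = 6 - -19 = 6 + 19 = 25$)
$G{\left(O,u \right)} = 7 O$
$B = 423$ ($B = 3 \left(246 - 7 \cdot 15\right) = 3 \left(246 - 105\right) = 3 \cdot 141 = 423$)
$p{\left(Q \right)} = 3 Q^{2} + 25 Q$ ($p{\left(Q \right)} = \left(Q^{2} + 25 Q\right) + Q \left(Q + Q\right) = \left(Q^{2} + 25 Q\right) + Q 2 Q = \left(Q^{2} + 25 Q\right) + 2 Q^{2} = 3 Q^{2} + 25 Q$)
$\left(B + p{\left(-1 - 7 \right)}\right)^{2} = \left(423 + \left(-1 - 7\right) \left(25 + 3 \left(-1 - 7\right)\right)\right)^{2} = \left(423 - 8 \left(25 + 3 \left(-8\right)\right)\right)^{2} = \left(423 - 8 \left(25 - 24\right)\right)^{2} = \left(423 - 8\right)^{2} = 415^{2} = 172225$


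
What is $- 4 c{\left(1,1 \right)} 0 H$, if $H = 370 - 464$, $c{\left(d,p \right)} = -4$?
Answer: $0$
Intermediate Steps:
$H = -94$
$- 4 c{\left(1,1 \right)} 0 H = \left(-4\right) \left(-4\right) 0 \left(-94\right) = 16 \cdot 0 \left(-94\right) = 0 \left(-94\right) = 0$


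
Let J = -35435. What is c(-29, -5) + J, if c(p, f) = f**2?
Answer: -35410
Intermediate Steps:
c(-29, -5) + J = (-5)**2 - 35435 = 25 - 35435 = -35410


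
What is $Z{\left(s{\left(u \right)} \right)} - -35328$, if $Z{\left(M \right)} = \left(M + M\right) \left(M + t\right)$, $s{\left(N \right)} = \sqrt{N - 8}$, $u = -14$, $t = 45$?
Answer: $35284 + 90 i \sqrt{22} \approx 35284.0 + 422.14 i$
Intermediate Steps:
$s{\left(N \right)} = \sqrt{-8 + N}$
$Z{\left(M \right)} = 2 M \left(45 + M\right)$ ($Z{\left(M \right)} = \left(M + M\right) \left(M + 45\right) = 2 M \left(45 + M\right)$)
$Z{\left(s{\left(u \right)} \right)} - -35328 = 2 \sqrt{-8 - 14} \left(45 + \sqrt{-8 - 14}\right) - -35328 = 2 \sqrt{-22} \left(45 + \sqrt{-22}\right) + 35328 = 2 i \sqrt{22} \left(45 + i \sqrt{22}\right) + 35328 = 35328 + 2 i \sqrt{22} \left(45 + i \sqrt{22}\right)$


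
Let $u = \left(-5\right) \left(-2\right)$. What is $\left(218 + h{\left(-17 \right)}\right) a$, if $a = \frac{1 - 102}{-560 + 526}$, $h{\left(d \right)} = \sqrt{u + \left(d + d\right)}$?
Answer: $\frac{11009}{17} + \frac{101 i \sqrt{6}}{17} \approx 647.59 + 14.553 i$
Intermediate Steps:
$u = 10$
$h{\left(d \right)} = \sqrt{10 + 2 d}$ ($h{\left(d \right)} = \sqrt{10 + \left(d + d\right)} = \sqrt{10 + 2 d}$)
$a = \frac{101}{34}$ ($a = - \frac{101}{-34} = \left(-101\right) \left(- \frac{1}{34}\right) = \frac{101}{34} \approx 2.9706$)
$\left(218 + h{\left(-17 \right)}\right) a = \left(218 + \sqrt{10 + 2 \left(-17\right)}\right) \frac{101}{34} = \left(218 + \sqrt{10 - 34}\right) \frac{101}{34} = \left(218 + \sqrt{-24}\right) \frac{101}{34} = \left(218 + 2 i \sqrt{6}\right) \frac{101}{34} = \frac{11009}{17} + \frac{101 i \sqrt{6}}{17}$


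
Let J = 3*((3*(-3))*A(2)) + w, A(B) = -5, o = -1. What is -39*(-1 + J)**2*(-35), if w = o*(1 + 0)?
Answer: 24145485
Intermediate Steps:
w = -1 (w = -(1 + 0) = -1*1 = -1)
J = 134 (J = 3*((3*(-3))*(-5)) - 1 = 3*(-9*(-5)) - 1 = 3*45 - 1 = 135 - 1 = 134)
-39*(-1 + J)**2*(-35) = -39*(-1 + 134)**2*(-35) = -39*133**2*(-35) = -39*17689*(-35) = -689871*(-35) = 24145485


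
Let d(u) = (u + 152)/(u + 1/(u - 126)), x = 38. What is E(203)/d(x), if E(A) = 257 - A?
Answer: 90261/8360 ≈ 10.797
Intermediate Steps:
d(u) = (152 + u)/(u + 1/(-126 + u))
E(203)/d(x) = (257 - 1*203)/(((-19152 + 38**2 + 26*38)/(1 + 38**2 - 126*38))) = (257 - 203)/(((-19152 + 1444 + 988)/(1 + 1444 - 4788))) = 54/((-16720/(-3343))) = 54/((-1/3343*(-16720))) = 54/(16720/3343) = 54*(3343/16720) = 90261/8360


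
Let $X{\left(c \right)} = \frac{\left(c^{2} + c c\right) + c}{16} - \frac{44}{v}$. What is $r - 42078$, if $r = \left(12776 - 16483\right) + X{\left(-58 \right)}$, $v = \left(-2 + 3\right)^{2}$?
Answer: $- \frac{363297}{8} \approx -45412.0$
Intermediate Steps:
$v = 1$ ($v = 1^{2} = 1$)
$X{\left(c \right)} = -44 + \frac{c^{2}}{8} + \frac{c}{16}$ ($X{\left(c \right)} = \frac{\left(c^{2} + c c\right) + c}{16} - \frac{44}{1} = \left(\left(c^{2} + c^{2}\right) + c\right) \frac{1}{16} - 44 = \left(2 c^{2} + c\right) \frac{1}{16} - 44 = \left(c + 2 c^{2}\right) \frac{1}{16} - 44 = \left(\frac{c^{2}}{8} + \frac{c}{16}\right) - 44 = -44 + \frac{c^{2}}{8} + \frac{c}{16}$)
$r = - \frac{26673}{8}$ ($r = \left(12776 - 16483\right) + \left(-44 + \frac{\left(-58\right)^{2}}{8} + \frac{1}{16} \left(-58\right)\right) = -3707 - - \frac{2983}{8} = -3707 + \frac{2983}{8} = - \frac{26673}{8} \approx -3334.1$)
$r - 42078 = - \frac{26673}{8} - 42078 = - \frac{363297}{8}$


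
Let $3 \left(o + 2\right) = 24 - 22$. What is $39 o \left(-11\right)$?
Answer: $572$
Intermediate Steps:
$o = - \frac{4}{3}$ ($o = -2 + \frac{24 - 22}{3} = -2 + \frac{1}{3} \cdot 2 = -2 + \frac{2}{3} = - \frac{4}{3} \approx -1.3333$)
$39 o \left(-11\right) = 39 \left(- \frac{4}{3}\right) \left(-11\right) = \left(-52\right) \left(-11\right) = 572$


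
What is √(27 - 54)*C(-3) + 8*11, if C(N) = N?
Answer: 88 - 9*I*√3 ≈ 88.0 - 15.588*I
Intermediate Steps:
√(27 - 54)*C(-3) + 8*11 = √(27 - 54)*(-3) + 8*11 = √(-27)*(-3) + 88 = (3*I*√3)*(-3) + 88 = -9*I*√3 + 88 = 88 - 9*I*√3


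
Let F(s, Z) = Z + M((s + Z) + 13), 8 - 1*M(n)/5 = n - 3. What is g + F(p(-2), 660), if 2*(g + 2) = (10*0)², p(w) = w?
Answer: -2642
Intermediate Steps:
M(n) = 55 - 5*n (M(n) = 40 - 5*(n - 3) = 40 - 5*(-3 + n) = 40 + (15 - 5*n) = 55 - 5*n)
F(s, Z) = -10 - 5*s - 4*Z (F(s, Z) = Z + (55 - 5*((s + Z) + 13)) = Z + (55 - 5*((Z + s) + 13)) = Z + (55 - 5*(13 + Z + s)) = Z + (55 + (-65 - 5*Z - 5*s)) = Z + (-10 - 5*Z - 5*s) = -10 - 5*s - 4*Z)
g = -2 (g = -2 + (10*0)²/2 = -2 + (½)*0² = -2 + (½)*0 = -2 + 0 = -2)
g + F(p(-2), 660) = -2 + (-10 - 5*(-2) - 4*660) = -2 + (-10 + 10 - 2640) = -2 - 2640 = -2642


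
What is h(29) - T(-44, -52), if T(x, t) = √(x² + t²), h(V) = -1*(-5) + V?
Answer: 34 - 4*√290 ≈ -34.118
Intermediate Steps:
h(V) = 5 + V
T(x, t) = √(t² + x²)
h(29) - T(-44, -52) = (5 + 29) - √((-52)² + (-44)²) = 34 - √(2704 + 1936) = 34 - √4640 = 34 - 4*√290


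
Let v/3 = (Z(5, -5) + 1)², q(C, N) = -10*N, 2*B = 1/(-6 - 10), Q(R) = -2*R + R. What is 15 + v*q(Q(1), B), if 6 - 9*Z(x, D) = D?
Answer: 530/27 ≈ 19.630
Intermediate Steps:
Z(x, D) = ⅔ - D/9
Q(R) = -R
B = -1/32 (B = 1/(2*(-6 - 10)) = (½)/(-16) = (½)*(-1/16) = -1/32 ≈ -0.031250)
v = 400/27 (v = 3*((⅔ - ⅑*(-5)) + 1)² = 3*((⅔ + 5/9) + 1)² = 3*(11/9 + 1)² = 3*(20/9)² = 3*(400/81) = 400/27 ≈ 14.815)
15 + v*q(Q(1), B) = 15 + 400*(-10*(-1/32))/27 = 15 + (400/27)*(5/16) = 15 + 125/27 = 530/27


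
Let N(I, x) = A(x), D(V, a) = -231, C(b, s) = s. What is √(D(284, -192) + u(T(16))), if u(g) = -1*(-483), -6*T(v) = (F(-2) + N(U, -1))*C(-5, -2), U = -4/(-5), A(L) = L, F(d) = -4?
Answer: 6*√7 ≈ 15.875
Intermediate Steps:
U = ⅘ (U = -4*(-⅕) = ⅘ ≈ 0.80000)
N(I, x) = x
T(v) = -5/3 (T(v) = -(-4 - 1)*(-2)/6 = -(-5)*(-2)/6 = -⅙*10 = -5/3)
u(g) = 483
√(D(284, -192) + u(T(16))) = √(-231 + 483) = √252 = 6*√7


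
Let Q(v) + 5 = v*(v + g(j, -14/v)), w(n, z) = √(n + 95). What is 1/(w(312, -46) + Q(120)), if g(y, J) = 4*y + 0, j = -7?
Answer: 11035/121770818 - √407/121770818 ≈ 9.0455e-5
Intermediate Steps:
w(n, z) = √(95 + n)
g(y, J) = 4*y
Q(v) = -5 + v*(-28 + v) (Q(v) = -5 + v*(v + 4*(-7)) = -5 + v*(v - 28) = -5 + v*(-28 + v))
1/(w(312, -46) + Q(120)) = 1/(√(95 + 312) + (-5 + 120² - 28*120)) = 1/(√407 + (-5 + 14400 - 3360)) = 1/(√407 + 11035) = 1/(11035 + √407)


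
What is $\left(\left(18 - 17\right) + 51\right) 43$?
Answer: $2236$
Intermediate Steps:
$\left(\left(18 - 17\right) + 51\right) 43 = \left(1 + 51\right) 43 = 52 \cdot 43 = 2236$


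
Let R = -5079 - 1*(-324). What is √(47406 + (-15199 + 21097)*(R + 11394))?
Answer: 2*√9801057 ≈ 6261.3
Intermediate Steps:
R = -4755 (R = -5079 + 324 = -4755)
√(47406 + (-15199 + 21097)*(R + 11394)) = √(47406 + (-15199 + 21097)*(-4755 + 11394)) = √(47406 + 5898*6639) = √(47406 + 39156822) = √39204228 = 2*√9801057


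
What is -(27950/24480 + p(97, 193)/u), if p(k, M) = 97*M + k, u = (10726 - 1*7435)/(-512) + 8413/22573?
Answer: 532211850536299/171311742576 ≈ 3106.7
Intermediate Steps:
u = -69980287/11557376 (u = (10726 - 7435)*(-1/512) + 8413*(1/22573) = 3291*(-1/512) + 8413/22573 = -3291/512 + 8413/22573 = -69980287/11557376 ≈ -6.0550)
p(k, M) = k + 97*M
-(27950/24480 + p(97, 193)/u) = -(27950/24480 + (97 + 97*193)/(-69980287/11557376)) = -(27950*(1/24480) + (97 + 18721)*(-11557376/69980287)) = -(2795/2448 + 18818*(-11557376/69980287)) = -(2795/2448 - 217486701568/69980287) = -1*(-532211850536299/171311742576) = 532211850536299/171311742576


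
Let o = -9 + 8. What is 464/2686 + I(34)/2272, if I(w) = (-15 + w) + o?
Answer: 275639/1525648 ≈ 0.18067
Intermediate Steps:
o = -1
I(w) = -16 + w (I(w) = (-15 + w) - 1 = -16 + w)
464/2686 + I(34)/2272 = 464/2686 + (-16 + 34)/2272 = 464*(1/2686) + 18*(1/2272) = 232/1343 + 9/1136 = 275639/1525648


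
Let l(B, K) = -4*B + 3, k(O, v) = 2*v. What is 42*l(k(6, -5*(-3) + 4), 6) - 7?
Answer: -6265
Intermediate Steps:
l(B, K) = 3 - 4*B
42*l(k(6, -5*(-3) + 4), 6) - 7 = 42*(3 - 8*(-5*(-3) + 4)) - 7 = 42*(3 - 8*(15 + 4)) - 7 = 42*(3 - 8*19) - 7 = 42*(3 - 4*38) - 7 = 42*(3 - 152) - 7 = 42*(-149) - 7 = -6258 - 7 = -6265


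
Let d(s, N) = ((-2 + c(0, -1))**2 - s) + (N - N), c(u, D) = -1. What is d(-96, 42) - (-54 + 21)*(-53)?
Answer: -1644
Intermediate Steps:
d(s, N) = 9 - s (d(s, N) = ((-2 - 1)**2 - s) + (N - N) = ((-3)**2 - s) + 0 = (9 - s) + 0 = 9 - s)
d(-96, 42) - (-54 + 21)*(-53) = (9 - 1*(-96)) - (-54 + 21)*(-53) = (9 + 96) - (-33)*(-53) = 105 - 1*1749 = 105 - 1749 = -1644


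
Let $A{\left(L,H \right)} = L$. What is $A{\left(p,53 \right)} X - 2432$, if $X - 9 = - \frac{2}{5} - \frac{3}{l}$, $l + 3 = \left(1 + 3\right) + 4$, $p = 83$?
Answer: $-1768$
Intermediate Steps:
$l = 5$ ($l = -3 + \left(\left(1 + 3\right) + 4\right) = -3 + \left(4 + 4\right) = -3 + 8 = 5$)
$X = 8$ ($X = 9 - 1 = 8$)
$A{\left(p,53 \right)} X - 2432 = 83 \cdot 8 - 2432 = 664 - 2432 = -1768$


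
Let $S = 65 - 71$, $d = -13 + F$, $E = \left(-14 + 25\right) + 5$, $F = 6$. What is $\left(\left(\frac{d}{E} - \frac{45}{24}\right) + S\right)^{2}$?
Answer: $\frac{17689}{256} \approx 69.098$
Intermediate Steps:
$E = 16$ ($E = 11 + 5 = 16$)
$d = -7$ ($d = -13 + 6 = -7$)
$S = -6$
$\left(\left(\frac{d}{E} - \frac{45}{24}\right) + S\right)^{2} = \left(\left(- \frac{7}{16} - \frac{45}{24}\right) - 6\right)^{2} = \left(\left(\left(-7\right) \frac{1}{16} - \frac{15}{8}\right) - 6\right)^{2} = \left(\left(- \frac{7}{16} - \frac{15}{8}\right) - 6\right)^{2} = \left(- \frac{37}{16} - 6\right)^{2} = \left(- \frac{133}{16}\right)^{2} = \frac{17689}{256}$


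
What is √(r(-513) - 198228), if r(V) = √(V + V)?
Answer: √(-198228 + 3*I*√114) ≈ 0.036 + 445.23*I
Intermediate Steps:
r(V) = √2*√V (r(V) = √(2*V) = √2*√V)
√(r(-513) - 198228) = √(√2*√(-513) - 198228) = √(√2*(3*I*√57) - 198228) = √(3*I*√114 - 198228) = √(-198228 + 3*I*√114)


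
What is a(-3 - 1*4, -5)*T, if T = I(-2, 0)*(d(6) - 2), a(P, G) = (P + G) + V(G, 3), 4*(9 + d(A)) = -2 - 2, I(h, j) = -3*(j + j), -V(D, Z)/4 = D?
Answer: 0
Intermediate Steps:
V(D, Z) = -4*D
I(h, j) = -6*j
d(A) = -10 (d(A) = -9 + (-2 - 2)/4 = -9 + (¼)*(-4) = -9 - 1 = -10)
a(P, G) = P - 3*G (a(P, G) = (P + G) - 4*G = (G + P) - 4*G = P - 3*G)
T = 0 (T = (-6*0)*(-10 - 2) = 0*(-12) = 0)
a(-3 - 1*4, -5)*T = ((-3 - 1*4) - 3*(-5))*0 = ((-3 - 4) + 15)*0 = (-7 + 15)*0 = 8*0 = 0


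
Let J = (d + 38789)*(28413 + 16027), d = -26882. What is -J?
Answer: -529147080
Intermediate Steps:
J = 529147080 (J = (-26882 + 38789)*(28413 + 16027) = 11907*44440 = 529147080)
-J = -1*529147080 = -529147080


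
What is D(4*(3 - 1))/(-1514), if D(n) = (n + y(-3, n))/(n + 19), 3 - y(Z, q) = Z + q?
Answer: -1/6813 ≈ -0.00014678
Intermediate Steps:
y(Z, q) = 3 - Z - q (y(Z, q) = 3 - (Z + q) = 3 + (-Z - q) = 3 - Z - q)
D(n) = 6/(19 + n) (D(n) = (n + (3 - 1*(-3) - n))/(n + 19) = (n + (3 + 3 - n))/(19 + n) = (n + (6 - n))/(19 + n) = 6/(19 + n))
D(4*(3 - 1))/(-1514) = (6/(19 + 4*(3 - 1)))/(-1514) = (6/(19 + 4*2))*(-1/1514) = (6/(19 + 8))*(-1/1514) = (6/27)*(-1/1514) = (6*(1/27))*(-1/1514) = (2/9)*(-1/1514) = -1/6813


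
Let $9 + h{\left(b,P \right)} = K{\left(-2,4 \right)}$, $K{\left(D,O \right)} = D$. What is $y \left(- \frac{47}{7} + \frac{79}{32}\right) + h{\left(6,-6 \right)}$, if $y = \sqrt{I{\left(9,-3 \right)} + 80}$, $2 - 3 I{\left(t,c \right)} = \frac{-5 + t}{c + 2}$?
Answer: $-11 - \frac{951 \sqrt{82}}{224} \approx -49.445$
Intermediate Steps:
$h{\left(b,P \right)} = -11$ ($h{\left(b,P \right)} = -9 - 2 = -11$)
$I{\left(t,c \right)} = \frac{2}{3} - \frac{-5 + t}{3 \left(2 + c\right)}$ ($I{\left(t,c \right)} = \frac{2}{3} - \frac{\left(-5 + t\right) \frac{1}{c + 2}}{3} = \frac{2}{3} - \frac{\left(-5 + t\right) \frac{1}{2 + c}}{3} = \frac{2}{3} - \frac{\frac{1}{2 + c} \left(-5 + t\right)}{3} = \frac{2}{3} - \frac{-5 + t}{3 \left(2 + c\right)}$)
$y = \sqrt{82}$ ($y = \sqrt{\frac{9 - 9 + 2 \left(-3\right)}{3 \left(2 - 3\right)} + 80} = \sqrt{\frac{9 - 9 - 6}{3 \left(-1\right)} + 80} = \sqrt{\frac{1}{3} \left(-1\right) \left(-6\right) + 80} = \sqrt{2 + 80} = \sqrt{82} \approx 9.0554$)
$y \left(- \frac{47}{7} + \frac{79}{32}\right) + h{\left(6,-6 \right)} = \sqrt{82} \left(- \frac{47}{7} + \frac{79}{32}\right) - 11 = \sqrt{82} \left(- \frac{951}{224}\right) - 11 = - \frac{951 \sqrt{82}}{224} - 11 = -11 - \frac{951 \sqrt{82}}{224}$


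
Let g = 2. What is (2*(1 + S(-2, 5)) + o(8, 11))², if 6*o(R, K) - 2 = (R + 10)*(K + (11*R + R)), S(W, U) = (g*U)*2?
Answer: 1188100/9 ≈ 1.3201e+5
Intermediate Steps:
S(W, U) = 4*U (S(W, U) = (2*U)*2 = 4*U)
o(R, K) = ⅓ + (10 + R)*(K + 12*R)/6 (o(R, K) = ⅓ + ((R + 10)*(K + (11*R + R)))/6 = ⅓ + ((10 + R)*(K + 12*R))/6 = ⅓ + (10 + R)*(K + 12*R)/6)
(2*(1 + S(-2, 5)) + o(8, 11))² = (2*(1 + 4*5) + (⅓ + 2*8² + 20*8 + (5/3)*11 + (⅙)*11*8))² = (2*(1 + 20) + (⅓ + 2*64 + 160 + 55/3 + 44/3))² = (2*21 + (⅓ + 128 + 160 + 55/3 + 44/3))² = (42 + 964/3)² = (1090/3)² = 1188100/9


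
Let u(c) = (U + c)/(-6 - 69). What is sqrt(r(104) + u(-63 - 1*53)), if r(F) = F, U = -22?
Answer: 21*sqrt(6)/5 ≈ 10.288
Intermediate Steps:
u(c) = 22/75 - c/75 (u(c) = (-22 + c)/(-6 - 69) = (-22 + c)/(-75) = (-22 + c)*(-1/75) = 22/75 - c/75)
sqrt(r(104) + u(-63 - 1*53)) = sqrt(104 + (22/75 - (-63 - 1*53)/75)) = sqrt(104 + (22/75 - (-63 - 53)/75)) = sqrt(104 + (22/75 - 1/75*(-116))) = sqrt(104 + (22/75 + 116/75)) = sqrt(104 + 46/25) = sqrt(2646/25) = 21*sqrt(6)/5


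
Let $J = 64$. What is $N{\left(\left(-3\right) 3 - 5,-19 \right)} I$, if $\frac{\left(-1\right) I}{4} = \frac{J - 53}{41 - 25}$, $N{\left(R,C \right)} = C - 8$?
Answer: $\frac{297}{4} \approx 74.25$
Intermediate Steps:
$N{\left(R,C \right)} = -8 + C$
$I = - \frac{11}{4}$ ($I = - 4 \frac{64 - 53}{41 - 25} = - 4 \frac{64 - 53}{16} = - 4 \cdot 11 \cdot \frac{1}{16} = \left(-4\right) \frac{11}{16} = - \frac{11}{4} \approx -2.75$)
$N{\left(\left(-3\right) 3 - 5,-19 \right)} I = \left(-8 - 19\right) \left(- \frac{11}{4}\right) = \left(-27\right) \left(- \frac{11}{4}\right) = \frac{297}{4}$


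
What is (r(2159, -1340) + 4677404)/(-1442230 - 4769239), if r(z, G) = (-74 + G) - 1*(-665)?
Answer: -4676655/6211469 ≈ -0.75291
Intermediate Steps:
r(z, G) = 591 + G (r(z, G) = (-74 + G) + 665 = 591 + G)
(r(2159, -1340) + 4677404)/(-1442230 - 4769239) = ((591 - 1340) + 4677404)/(-1442230 - 4769239) = (-749 + 4677404)/(-6211469) = 4676655*(-1/6211469) = -4676655/6211469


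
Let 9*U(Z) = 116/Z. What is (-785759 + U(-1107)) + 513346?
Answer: -2714050835/9963 ≈ -2.7241e+5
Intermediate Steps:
U(Z) = 116/(9*Z) (U(Z) = (116/Z)/9 = 116/(9*Z))
(-785759 + U(-1107)) + 513346 = (-785759 + (116/9)/(-1107)) + 513346 = (-785759 + (116/9)*(-1/1107)) + 513346 = (-785759 - 116/9963) + 513346 = -7828517033/9963 + 513346 = -2714050835/9963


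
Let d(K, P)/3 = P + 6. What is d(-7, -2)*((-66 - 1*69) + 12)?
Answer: -1476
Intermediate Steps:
d(K, P) = 18 + 3*P (d(K, P) = 3*(P + 6) = 3*(6 + P) = 18 + 3*P)
d(-7, -2)*((-66 - 1*69) + 12) = (18 + 3*(-2))*((-66 - 1*69) + 12) = (18 - 6)*((-66 - 69) + 12) = 12*(-135 + 12) = 12*(-123) = -1476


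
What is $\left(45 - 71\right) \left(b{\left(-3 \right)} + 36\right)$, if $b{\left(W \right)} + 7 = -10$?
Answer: $-494$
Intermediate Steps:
$b{\left(W \right)} = -17$ ($b{\left(W \right)} = -7 - 10 = -17$)
$\left(45 - 71\right) \left(b{\left(-3 \right)} + 36\right) = \left(45 - 71\right) \left(-17 + 36\right) = \left(-26\right) 19 = -494$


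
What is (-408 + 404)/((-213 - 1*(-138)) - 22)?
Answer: 4/97 ≈ 0.041237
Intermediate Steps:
(-408 + 404)/((-213 - 1*(-138)) - 22) = -4/((-213 + 138) - 22) = -4/(-75 - 22) = -4/(-97) = -4*(-1/97) = 4/97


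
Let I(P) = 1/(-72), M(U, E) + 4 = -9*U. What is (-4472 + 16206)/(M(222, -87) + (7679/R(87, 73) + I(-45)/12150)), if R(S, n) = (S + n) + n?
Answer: -2391722445600/401346867833 ≈ -5.9592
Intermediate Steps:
R(S, n) = S + 2*n
M(U, E) = -4 - 9*U
I(P) = -1/72
(-4472 + 16206)/(M(222, -87) + (7679/R(87, 73) + I(-45)/12150)) = (-4472 + 16206)/((-4 - 9*222) + (7679/(87 + 2*73) - 1/72/12150)) = 11734/((-4 - 1998) + (7679/(87 + 146) - 1/72*1/12150)) = 11734/(-2002 + (7679/233 - 1/874800)) = 11734/(-2002 + 6717588967/203828400) = 11734/(-401346867833/203828400) = 11734*(-203828400/401346867833) = -2391722445600/401346867833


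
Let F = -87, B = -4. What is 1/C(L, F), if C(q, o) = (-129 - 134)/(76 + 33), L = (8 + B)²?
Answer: -109/263 ≈ -0.41445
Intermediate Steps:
L = 16 (L = (8 - 4)² = 4² = 16)
C(q, o) = -263/109
1/C(L, F) = 1/(-263/109) = -109/263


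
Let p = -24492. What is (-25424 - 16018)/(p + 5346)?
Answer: 6907/3191 ≈ 2.1645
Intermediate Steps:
(-25424 - 16018)/(p + 5346) = (-25424 - 16018)/(-24492 + 5346) = -41442/(-19146) = -41442*(-1/19146) = 6907/3191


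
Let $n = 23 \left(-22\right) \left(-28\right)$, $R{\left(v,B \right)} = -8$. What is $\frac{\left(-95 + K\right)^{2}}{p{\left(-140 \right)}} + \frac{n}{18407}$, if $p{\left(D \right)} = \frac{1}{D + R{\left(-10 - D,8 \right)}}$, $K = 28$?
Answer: $- \frac{12229081236}{18407} \approx -6.6437 \cdot 10^{5}$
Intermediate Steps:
$n = 14168$ ($n = \left(-506\right) \left(-28\right) = 14168$)
$p{\left(D \right)} = \frac{1}{-8 + D}$ ($p{\left(D \right)} = \frac{1}{D - 8} = \frac{1}{-8 + D}$)
$\frac{\left(-95 + K\right)^{2}}{p{\left(-140 \right)}} + \frac{n}{18407} = \frac{\left(-95 + 28\right)^{2}}{\frac{1}{-8 - 140}} + \frac{14168}{18407} = \frac{\left(-67\right)^{2}}{\frac{1}{-148}} + 14168 \cdot \frac{1}{18407} = \frac{4489}{- \frac{1}{148}} + \frac{14168}{18407} = 4489 \left(-148\right) + \frac{14168}{18407} = -664372 + \frac{14168}{18407} = - \frac{12229081236}{18407}$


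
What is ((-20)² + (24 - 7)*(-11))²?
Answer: 45369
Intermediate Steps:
((-20)² + (24 - 7)*(-11))² = (400 + 17*(-11))² = (400 - 187)² = 213² = 45369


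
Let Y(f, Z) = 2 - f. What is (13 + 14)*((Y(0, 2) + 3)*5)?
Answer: 675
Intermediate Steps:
(13 + 14)*((Y(0, 2) + 3)*5) = (13 + 14)*(((2 - 1*0) + 3)*5) = 27*(((2 + 0) + 3)*5) = 27*((2 + 3)*5) = 27*(5*5) = 27*25 = 675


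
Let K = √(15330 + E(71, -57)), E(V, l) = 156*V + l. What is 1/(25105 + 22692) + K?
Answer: 1/47797 + √26349 ≈ 162.32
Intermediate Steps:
E(V, l) = l + 156*V
K = √26349 (K = √(15330 + (-57 + 156*71)) = √(15330 + (-57 + 11076)) = √(15330 + 11019) = √26349 ≈ 162.32)
1/(25105 + 22692) + K = 1/(25105 + 22692) + √26349 = 1/47797 + √26349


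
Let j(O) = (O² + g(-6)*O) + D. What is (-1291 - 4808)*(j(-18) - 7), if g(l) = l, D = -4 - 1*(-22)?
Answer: -2701857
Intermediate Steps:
D = 18 (D = -4 + 22 = 18)
j(O) = 18 + O² - 6*O (j(O) = (O² - 6*O) + 18 = 18 + O² - 6*O)
(-1291 - 4808)*(j(-18) - 7) = (-1291 - 4808)*((18 + (-18)² - 6*(-18)) - 7) = -6099*((18 + 324 + 108) - 7) = -6099*(450 - 7) = -6099*443 = -2701857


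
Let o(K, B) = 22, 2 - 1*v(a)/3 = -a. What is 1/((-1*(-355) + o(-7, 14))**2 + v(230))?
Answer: 1/142825 ≈ 7.0016e-6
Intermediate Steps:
v(a) = 6 + 3*a (v(a) = 6 - (-3)*a = 6 + 3*a)
1/((-1*(-355) + o(-7, 14))**2 + v(230)) = 1/((-1*(-355) + 22)**2 + (6 + 3*230)) = 1/((355 + 22)**2 + (6 + 690)) = 1/(377**2 + 696) = 1/(142129 + 696) = 1/142825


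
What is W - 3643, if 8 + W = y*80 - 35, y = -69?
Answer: -9206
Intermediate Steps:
W = -5563 (W = -8 + (-69*80 - 35) = -8 + (-5520 - 35) = -8 - 5555 = -5563)
W - 3643 = -5563 - 3643 = -9206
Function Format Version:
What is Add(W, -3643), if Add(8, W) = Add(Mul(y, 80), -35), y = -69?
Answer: -9206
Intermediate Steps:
W = -5563 (W = Add(-8, Add(Mul(-69, 80), -35)) = Add(-8, Add(-5520, -35)) = Add(-8, -5555) = -5563)
Add(W, -3643) = Add(-5563, -3643) = -9206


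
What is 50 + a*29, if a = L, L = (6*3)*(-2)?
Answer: -994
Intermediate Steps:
L = -36 (L = 18*(-2) = -36)
a = -36
50 + a*29 = 50 - 36*29 = 50 - 1044 = -994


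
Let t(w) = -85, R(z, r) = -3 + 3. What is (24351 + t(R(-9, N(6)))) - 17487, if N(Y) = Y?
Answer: 6779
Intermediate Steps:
R(z, r) = 0
(24351 + t(R(-9, N(6)))) - 17487 = (24351 - 85) - 17487 = 24266 - 17487 = 6779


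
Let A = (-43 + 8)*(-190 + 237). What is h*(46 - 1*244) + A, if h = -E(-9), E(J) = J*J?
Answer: 14393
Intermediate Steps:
E(J) = J**2
A = -1645 (A = -35*47 = -1645)
h = -81 (h = -1*(-9)**2 = -1*81 = -81)
h*(46 - 1*244) + A = -81*(46 - 1*244) - 1645 = -81*(46 - 244) - 1645 = -81*(-198) - 1645 = 16038 - 1645 = 14393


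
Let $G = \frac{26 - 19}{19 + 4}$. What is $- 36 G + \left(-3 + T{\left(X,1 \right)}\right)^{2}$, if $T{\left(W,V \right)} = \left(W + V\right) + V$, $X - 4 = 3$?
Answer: $\frac{576}{23} \approx 25.043$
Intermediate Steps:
$X = 7$ ($X = 4 + 3 = 7$)
$G = \frac{7}{23} \approx 0.30435$
$T{\left(W,V \right)} = W + 2 V$ ($T{\left(W,V \right)} = \left(V + W\right) + V = W + 2 V$)
$- 36 G + \left(-3 + T{\left(X,1 \right)}\right)^{2} = \left(-36\right) \frac{7}{23} + \left(-3 + \left(7 + 2 \cdot 1\right)\right)^{2} = - \frac{252}{23} + \left(-3 + \left(7 + 2\right)\right)^{2} = - \frac{252}{23} + \left(-3 + 9\right)^{2} = - \frac{252}{23} + 6^{2} = - \frac{252}{23} + 36 = \frac{576}{23}$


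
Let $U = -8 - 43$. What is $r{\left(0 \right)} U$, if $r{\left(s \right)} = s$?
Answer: $0$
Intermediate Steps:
$U = -51$
$r{\left(0 \right)} U = 0 \left(-51\right) = 0$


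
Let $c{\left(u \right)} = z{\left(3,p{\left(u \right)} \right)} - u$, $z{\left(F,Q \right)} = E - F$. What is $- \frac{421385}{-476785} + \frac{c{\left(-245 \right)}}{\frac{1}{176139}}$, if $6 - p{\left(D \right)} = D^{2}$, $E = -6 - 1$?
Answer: $\frac{3947080440682}{95357} \approx 4.1393 \cdot 10^{7}$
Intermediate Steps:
$E = -7$ ($E = -6 - 1 = -7$)
$p{\left(D \right)} = 6 - D^{2}$
$z{\left(F,Q \right)} = -7 - F$
$c{\left(u \right)} = -10 - u$ ($c{\left(u \right)} = \left(-7 - 3\right) - u = -10 - u$)
$- \frac{421385}{-476785} + \frac{c{\left(-245 \right)}}{\frac{1}{176139}} = - \frac{421385}{-476785} + \frac{-10 - -245}{\frac{1}{176139}} = \left(-421385\right) \left(- \frac{1}{476785}\right) + \left(-10 + 245\right) \frac{1}{\frac{1}{176139}} = \frac{84277}{95357} + 235 \cdot 176139 = \frac{84277}{95357} + 41392665 = \frac{3947080440682}{95357}$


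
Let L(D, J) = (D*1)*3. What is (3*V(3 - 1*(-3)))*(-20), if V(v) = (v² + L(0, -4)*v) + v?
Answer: -2520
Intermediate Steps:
L(D, J) = 3*D (L(D, J) = D*3 = 3*D)
V(v) = v + v² (V(v) = (v² + (3*0)*v) + v = (v² + 0*v) + v = (v² + 0) + v = v² + v = v + v²)
(3*V(3 - 1*(-3)))*(-20) = (3*((3 - 1*(-3))*(1 + (3 - 1*(-3)))))*(-20) = (3*((3 + 3)*(1 + (3 + 3))))*(-20) = (3*(6*(1 + 6)))*(-20) = (3*(6*7))*(-20) = (3*42)*(-20) = 126*(-20) = -2520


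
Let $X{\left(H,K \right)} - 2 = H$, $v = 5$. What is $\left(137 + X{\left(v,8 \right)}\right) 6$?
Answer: $864$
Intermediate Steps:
$X{\left(H,K \right)} = 2 + H$
$\left(137 + X{\left(v,8 \right)}\right) 6 = \left(137 + \left(2 + 5\right)\right) 6 = \left(137 + 7\right) 6 = 144 \cdot 6 = 864$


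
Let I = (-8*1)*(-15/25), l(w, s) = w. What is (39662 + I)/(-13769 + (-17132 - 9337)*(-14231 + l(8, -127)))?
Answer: 99167/941137045 ≈ 0.00010537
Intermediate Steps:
I = 24/5 (I = -(-120)/25 = -8*(-3/5) = 24/5 ≈ 4.8000)
(39662 + I)/(-13769 + (-17132 - 9337)*(-14231 + l(8, -127))) = (39662 + 24/5)/(-13769 + (-17132 - 9337)*(-14231 + 8)) = 198334/(5*(-13769 - 26469*(-14223))) = 198334/(5*(-13769 + 376468587)) = (198334/5)/376454818 = (198334/5)*(1/376454818) = 99167/941137045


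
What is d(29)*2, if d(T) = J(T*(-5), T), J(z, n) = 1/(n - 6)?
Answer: 2/23 ≈ 0.086957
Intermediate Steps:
J(z, n) = 1/(-6 + n)
d(T) = 1/(-6 + T)
d(29)*2 = 2/(-6 + 29) = 2/23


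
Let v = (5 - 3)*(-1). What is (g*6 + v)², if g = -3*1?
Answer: 400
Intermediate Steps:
g = -3
v = -2 (v = 2*(-1) = -2)
(g*6 + v)² = (-3*6 - 2)² = (-18 - 2)² = (-20)² = 400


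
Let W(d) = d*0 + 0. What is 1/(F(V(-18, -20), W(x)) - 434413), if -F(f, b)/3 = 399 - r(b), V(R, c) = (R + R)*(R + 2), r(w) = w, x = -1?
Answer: -1/435610 ≈ -2.2956e-6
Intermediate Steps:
W(d) = 0 (W(d) = 0 + 0 = 0)
V(R, c) = 2*R*(2 + R) (V(R, c) = (2*R)*(2 + R) = 2*R*(2 + R))
F(f, b) = -1197 + 3*b (F(f, b) = -3*(399 - b) = -1197 + 3*b)
1/(F(V(-18, -20), W(x)) - 434413) = 1/((-1197 + 3*0) - 434413) = 1/((-1197 + 0) - 434413) = 1/(-1197 - 434413) = 1/(-435610) = -1/435610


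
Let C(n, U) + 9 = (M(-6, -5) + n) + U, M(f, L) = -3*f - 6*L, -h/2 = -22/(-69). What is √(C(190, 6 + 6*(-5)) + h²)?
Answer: √977941/69 ≈ 14.332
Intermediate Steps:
h = -44/69 (h = -(-44)/(-69) = -(-44)*(-1)/69 = -2*22/69 = -44/69 ≈ -0.63768)
M(f, L) = -6*L - 3*f
C(n, U) = 39 + U + n (C(n, U) = -9 + (((-6*(-5) - 3*(-6)) + n) + U) = -9 + (((30 + 18) + n) + U) = -9 + ((48 + n) + U) = -9 + (48 + U + n) = 39 + U + n)
√(C(190, 6 + 6*(-5)) + h²) = √((39 + (6 + 6*(-5)) + 190) + (-44/69)²) = √((39 + (6 - 30) + 190) + 1936/4761) = √((39 - 24 + 190) + 1936/4761) = √(205 + 1936/4761) = √(977941/4761) = √977941/69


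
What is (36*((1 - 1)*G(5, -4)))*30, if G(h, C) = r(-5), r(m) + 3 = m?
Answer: 0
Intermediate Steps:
r(m) = -3 + m
G(h, C) = -8 (G(h, C) = -3 - 5 = -8)
(36*((1 - 1)*G(5, -4)))*30 = (36*((1 - 1)*(-8)))*30 = (36*(0*(-8)))*30 = (36*0)*30 = 0*30 = 0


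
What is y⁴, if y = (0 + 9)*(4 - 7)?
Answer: 531441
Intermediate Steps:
y = -27 (y = 9*(-3) = -27)
y⁴ = (-27)⁴ = 531441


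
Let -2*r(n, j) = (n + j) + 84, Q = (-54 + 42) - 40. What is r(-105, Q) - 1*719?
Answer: -1365/2 ≈ -682.50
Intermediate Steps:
Q = -52 (Q = -12 - 40 = -52)
r(n, j) = -42 - j/2 - n/2 (r(n, j) = -((n + j) + 84)/2 = -((j + n) + 84)/2 = -(84 + j + n)/2 = -42 - j/2 - n/2)
r(-105, Q) - 1*719 = (-42 - 1/2*(-52) - 1/2*(-105)) - 1*719 = (-42 + 26 + 105/2) - 719 = 73/2 - 719 = -1365/2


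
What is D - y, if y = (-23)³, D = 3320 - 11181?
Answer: 4306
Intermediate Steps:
D = -7861
y = -12167
D - y = -7861 - 1*(-12167) = -7861 + 12167 = 4306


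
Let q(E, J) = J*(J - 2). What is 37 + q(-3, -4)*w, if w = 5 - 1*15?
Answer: -203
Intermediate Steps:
w = -10 (w = 5 - 15 = -10)
q(E, J) = J*(-2 + J)
37 + q(-3, -4)*w = 37 - 4*(-2 - 4)*(-10) = 37 - 4*(-6)*(-10) = 37 + 24*(-10) = 37 - 240 = -203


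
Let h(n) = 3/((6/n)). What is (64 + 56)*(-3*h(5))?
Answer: -900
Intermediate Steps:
h(n) = n/2 (h(n) = 3*(n/6) = n/2)
(64 + 56)*(-3*h(5)) = (64 + 56)*(-3*5/2) = 120*(-3*5/2) = 120*(-15/2) = -900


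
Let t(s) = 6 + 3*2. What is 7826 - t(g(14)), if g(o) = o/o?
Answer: 7814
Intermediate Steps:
g(o) = 1
t(s) = 12 (t(s) = 6 + 6 = 12)
7826 - t(g(14)) = 7826 - 1*12 = 7826 - 12 = 7814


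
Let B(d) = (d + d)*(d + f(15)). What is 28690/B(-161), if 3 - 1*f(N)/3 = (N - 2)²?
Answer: 14345/106099 ≈ 0.13520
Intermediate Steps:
f(N) = 9 - 3*(-2 + N)² (f(N) = 9 - 3*(N - 2)² = 9 - 3*(-2 + N)²)
B(d) = 2*d*(-498 + d) (B(d) = (d + d)*(d + (9 - 3*(-2 + 15)²)) = (2*d)*(d + (9 - 3*13²)) = (2*d)*(d + (9 - 3*169)) = (2*d)*(d + (9 - 507)) = (2*d)*(d - 498) = (2*d)*(-498 + d) = 2*d*(-498 + d))
28690/B(-161) = 28690/((2*(-161)*(-498 - 161))) = 28690/((2*(-161)*(-659))) = 28690/212198 = 28690*(1/212198) = 14345/106099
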